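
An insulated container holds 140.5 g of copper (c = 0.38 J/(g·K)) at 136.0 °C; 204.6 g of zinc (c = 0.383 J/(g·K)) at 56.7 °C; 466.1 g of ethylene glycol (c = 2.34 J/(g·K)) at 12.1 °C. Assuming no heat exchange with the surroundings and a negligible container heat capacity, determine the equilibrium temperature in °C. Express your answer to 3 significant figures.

T_f = 20.4 °C

Σ mᵢcᵢ(T − Tᵢ) = 0  ⇒  T = Σ mᵢcᵢTᵢ / Σ mᵢcᵢ
Σ mᵢcᵢ = 140.5×0.38 + 204.6×0.383 + 466.1×2.34 = 1222.4258
Σ mᵢcᵢTᵢ = 53.39×136.0 + 78.3618×56.7 + 1090.674×12.1 = 24901
T = 24901 / 1222.4258 = 20.37 °C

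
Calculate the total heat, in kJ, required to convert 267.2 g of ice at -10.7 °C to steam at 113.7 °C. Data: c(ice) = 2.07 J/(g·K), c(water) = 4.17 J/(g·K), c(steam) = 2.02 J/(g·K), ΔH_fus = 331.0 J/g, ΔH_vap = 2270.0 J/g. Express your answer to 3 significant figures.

q1 (heat ice -10.7→0.0 °C): 267.2 × 2.07 × 10.7 = 5918 J
q2 (melt at 0 °C): 267.2 × 331.0 = 88443 J
q3 (heat water 0.0→100.0 °C): 267.2 × 4.17 × 100.0 = 111422 J
q4 (vaporize at 100 °C): 267.2 × 2270.0 = 606544 J
q5 (heat steam 100.0→113.7 °C): 267.2 × 2.02 × 13.7 = 7394 J
Total: 5918 + 88443 + 111422 + 606544 + 7394 = 819721 J = 820 kJ

q = 820 kJ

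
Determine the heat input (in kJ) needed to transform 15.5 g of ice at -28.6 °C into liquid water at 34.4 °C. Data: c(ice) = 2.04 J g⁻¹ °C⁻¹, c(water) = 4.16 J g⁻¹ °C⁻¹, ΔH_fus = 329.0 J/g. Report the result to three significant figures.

q1 (heat ice -28.6→0.0 °C): 15.5 × 2.04 × 28.6 = 904 J
q2 (melt at 0 °C): 15.5 × 329.0 = 5100 J
q3 (heat water 0.0→34.4 °C): 15.5 × 4.16 × 34.4 = 2218 J
Total: 904 + 5100 + 2218 = 8222 J = 8.22 kJ

q = 8.22 kJ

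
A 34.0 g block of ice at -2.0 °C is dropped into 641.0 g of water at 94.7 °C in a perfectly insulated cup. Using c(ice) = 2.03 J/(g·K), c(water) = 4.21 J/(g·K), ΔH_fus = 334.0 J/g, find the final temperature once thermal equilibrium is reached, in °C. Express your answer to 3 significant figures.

Heat to bring ice to 0 °C and melt it: q₁ = 34.0×2.03×2.0 + 34.0×334.0 = 11494 J
Heat the water can supply cooling to 0 °C: 641.0×4.21×94.7 = 255558 J > q₁, so all ice melts.
Energy balance: 641.0×4.21×(94.7 − T) = 11494 + 34.0×4.21×(T − 0)
2698.61(94.7 − T) = 11494 + 143.14 T
255558 − 11494 = 2841.75 T
T = 244064 / 2841.75 = 85.89 °C

T_f = 85.9 °C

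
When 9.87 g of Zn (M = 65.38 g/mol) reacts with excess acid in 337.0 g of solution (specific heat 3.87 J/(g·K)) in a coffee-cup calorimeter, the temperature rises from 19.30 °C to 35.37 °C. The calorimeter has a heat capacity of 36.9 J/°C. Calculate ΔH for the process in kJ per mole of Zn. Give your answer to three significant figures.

ΔH = -143 kJ/mol

|ΔT| = |35.37 − 19.30| = 16.07 °C
|q_surr| = (337.0 × 3.87 + 36.9) × 16.07 = 1341.09 × 16.07 = 21550 J
n(Zn) = 9.87 / 65.38 = 0.1510 mol
Temperature rose, so q_rxn = −|q_surr| = -21.55 kJ
ΔH = q_rxn / n = -142.7 kJ/mol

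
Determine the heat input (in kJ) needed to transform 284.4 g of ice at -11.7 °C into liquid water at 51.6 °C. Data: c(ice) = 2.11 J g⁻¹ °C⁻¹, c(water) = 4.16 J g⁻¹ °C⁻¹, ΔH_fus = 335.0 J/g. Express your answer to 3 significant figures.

q1 (heat ice -11.7→0.0 °C): 284.4 × 2.11 × 11.7 = 7021 J
q2 (melt at 0 °C): 284.4 × 335.0 = 95274 J
q3 (heat water 0.0→51.6 °C): 284.4 × 4.16 × 51.6 = 61048 J
Total: 7021 + 95274 + 61048 = 163343 J = 163 kJ

q = 163 kJ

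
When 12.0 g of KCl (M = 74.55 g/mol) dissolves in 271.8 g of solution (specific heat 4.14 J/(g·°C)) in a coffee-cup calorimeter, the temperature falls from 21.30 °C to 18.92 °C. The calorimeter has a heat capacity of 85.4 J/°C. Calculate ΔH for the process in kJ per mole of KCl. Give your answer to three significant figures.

ΔH = 17.9 kJ/mol

|ΔT| = |18.92 − 21.30| = 2.38 °C
|q_surr| = (271.8 × 4.14 + 85.4) × 2.38 = 1210.652 × 2.38 = 2881 J
n(KCl) = 12.0 / 74.55 = 0.1610 mol
Temperature fell, so q_rxn = +|q_surr| = 2.881 kJ
ΔH = q_rxn / n = 17.89 kJ/mol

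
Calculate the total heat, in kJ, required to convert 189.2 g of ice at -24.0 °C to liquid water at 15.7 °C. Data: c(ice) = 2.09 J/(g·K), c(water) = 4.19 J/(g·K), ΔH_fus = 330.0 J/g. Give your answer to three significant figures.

q = 84.4 kJ

q1 (heat ice -24.0→0.0 °C): 189.2 × 2.09 × 24.0 = 9490 J
q2 (melt at 0 °C): 189.2 × 330.0 = 62436 J
q3 (heat water 0.0→15.7 °C): 189.2 × 4.19 × 15.7 = 12446 J
Total: 9490 + 62436 + 12446 = 84372 J = 84.4 kJ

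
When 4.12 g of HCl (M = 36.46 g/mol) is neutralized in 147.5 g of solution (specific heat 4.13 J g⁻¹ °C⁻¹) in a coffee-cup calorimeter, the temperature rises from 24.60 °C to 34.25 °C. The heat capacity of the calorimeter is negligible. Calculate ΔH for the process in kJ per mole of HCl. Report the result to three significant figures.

|ΔT| = |34.25 − 24.60| = 9.65 °C
|q_surr| = (147.5 × 4.13) × 9.65 = 609.175 × 9.65 = 5879 J
n(HCl) = 4.12 / 36.46 = 0.1130 mol
Temperature rose, so q_rxn = −|q_surr| = -5.879 kJ
ΔH = q_rxn / n = -52.03 kJ/mol

ΔH = -52.0 kJ/mol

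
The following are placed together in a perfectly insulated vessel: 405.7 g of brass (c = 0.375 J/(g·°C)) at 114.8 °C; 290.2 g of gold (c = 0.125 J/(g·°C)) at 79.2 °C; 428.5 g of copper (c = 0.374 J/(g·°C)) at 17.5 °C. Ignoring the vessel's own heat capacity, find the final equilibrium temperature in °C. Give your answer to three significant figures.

Σ mᵢcᵢ(T − Tᵢ) = 0  ⇒  T = Σ mᵢcᵢTᵢ / Σ mᵢcᵢ
Σ mᵢcᵢ = 405.7×0.375 + 290.2×0.125 + 428.5×0.374 = 348.6715
Σ mᵢcᵢTᵢ = 152.1375×114.8 + 36.275×79.2 + 160.259×17.5 = 23143
T = 23143 / 348.6715 = 66.37 °C

T_f = 66.4 °C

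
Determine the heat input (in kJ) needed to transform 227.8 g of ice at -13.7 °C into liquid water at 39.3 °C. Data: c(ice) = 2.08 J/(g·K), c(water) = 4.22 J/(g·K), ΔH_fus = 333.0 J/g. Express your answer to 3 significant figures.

q1 (heat ice -13.7→0.0 °C): 227.8 × 2.08 × 13.7 = 6491 J
q2 (melt at 0 °C): 227.8 × 333.0 = 75857 J
q3 (heat water 0.0→39.3 °C): 227.8 × 4.22 × 39.3 = 37780 J
Total: 6491 + 75857 + 37780 = 120128 J = 120 kJ

q = 120 kJ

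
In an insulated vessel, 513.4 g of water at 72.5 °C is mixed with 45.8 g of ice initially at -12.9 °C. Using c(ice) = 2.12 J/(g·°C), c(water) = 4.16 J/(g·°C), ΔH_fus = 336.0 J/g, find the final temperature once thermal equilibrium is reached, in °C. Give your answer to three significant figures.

Heat to bring ice to 0 °C and melt it: q₁ = 45.8×2.12×12.9 + 45.8×336.0 = 16641 J
Heat the water can supply cooling to 0 °C: 513.4×4.16×72.5 = 154841 J > q₁, so all ice melts.
Energy balance: 513.4×4.16×(72.5 − T) = 16641 + 45.8×4.16×(T − 0)
2135.744(72.5 − T) = 16641 + 190.528 T
154841 − 16641 = 2326.272 T
T = 138200 / 2326.272 = 59.41 °C

T_f = 59.4 °C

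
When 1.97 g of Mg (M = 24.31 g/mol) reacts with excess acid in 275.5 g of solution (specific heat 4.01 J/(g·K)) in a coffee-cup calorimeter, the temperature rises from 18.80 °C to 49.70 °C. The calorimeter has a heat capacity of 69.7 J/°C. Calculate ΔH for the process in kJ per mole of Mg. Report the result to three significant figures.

|ΔT| = |49.70 − 18.80| = 30.90 °C
|q_surr| = (275.5 × 4.01 + 69.7) × 30.90 = 1174.455 × 30.90 = 36290 J
n(Mg) = 1.97 / 24.31 = 0.08104 mol
Temperature rose, so q_rxn = −|q_surr| = -36.29 kJ
ΔH = q_rxn / n = -447.8 kJ/mol

ΔH = -448 kJ/mol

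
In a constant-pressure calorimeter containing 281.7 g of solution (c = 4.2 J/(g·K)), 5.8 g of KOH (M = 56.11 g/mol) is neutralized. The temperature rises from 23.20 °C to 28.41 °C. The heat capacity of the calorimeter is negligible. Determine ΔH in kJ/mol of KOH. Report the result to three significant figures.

ΔH = -59.6 kJ/mol

|ΔT| = |28.41 − 23.20| = 5.21 °C
|q_surr| = (281.7 × 4.2) × 5.21 = 1183.14 × 5.21 = 6164 J
n(KOH) = 5.8 / 56.11 = 0.1034 mol
Temperature rose, so q_rxn = −|q_surr| = -6.164 kJ
ΔH = q_rxn / n = -59.61 kJ/mol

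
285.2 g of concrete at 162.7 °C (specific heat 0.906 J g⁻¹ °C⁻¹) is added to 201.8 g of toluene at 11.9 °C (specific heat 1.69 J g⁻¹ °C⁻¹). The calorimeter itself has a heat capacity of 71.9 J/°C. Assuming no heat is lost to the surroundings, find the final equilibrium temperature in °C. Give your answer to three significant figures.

T_f = 69.9 °C

Heat lost by concrete = heat gained by toluene + calorimeter.
(285.2)(0.906)(162.7 − T) = [(201.8)(1.69) + 71.9](T − 11.9)
258.3912 (162.7 − T) = 412.942 (T − 11.9)
42040 − 258.3912 T = 412.942 T − 4914.0
46954.0 = 671.3332 T
T = 69.94 °C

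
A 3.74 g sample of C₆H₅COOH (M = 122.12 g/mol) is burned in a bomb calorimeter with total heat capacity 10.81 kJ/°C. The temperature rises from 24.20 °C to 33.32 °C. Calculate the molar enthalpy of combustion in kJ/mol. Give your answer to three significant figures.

ΔH = -3220 kJ/mol

ΔT = 33.32 − 24.20 = 9.12 °C
q_cal = C_cal × ΔT = 10.81 × 9.12 = 98.5872 kJ
n = 3.74 / 122.12 = 0.03063 mol
q_rxn = −q_cal = -98.5872 kJ
ΔH = -98.5872 / 0.03063 = -3219 kJ/mol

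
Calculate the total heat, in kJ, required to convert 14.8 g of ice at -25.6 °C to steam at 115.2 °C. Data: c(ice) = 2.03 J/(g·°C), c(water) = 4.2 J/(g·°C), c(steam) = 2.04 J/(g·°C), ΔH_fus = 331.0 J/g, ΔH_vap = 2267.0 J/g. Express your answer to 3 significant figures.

q1 (heat ice -25.6→0.0 °C): 14.8 × 2.03 × 25.6 = 769 J
q2 (melt at 0 °C): 14.8 × 331.0 = 4899 J
q3 (heat water 0.0→100.0 °C): 14.8 × 4.2 × 100.0 = 6216 J
q4 (vaporize at 100 °C): 14.8 × 2267.0 = 33552 J
q5 (heat steam 100.0→115.2 °C): 14.8 × 2.04 × 15.2 = 459 J
Total: 769 + 4899 + 6216 + 33552 + 459 = 45895 J = 45.9 kJ

q = 45.9 kJ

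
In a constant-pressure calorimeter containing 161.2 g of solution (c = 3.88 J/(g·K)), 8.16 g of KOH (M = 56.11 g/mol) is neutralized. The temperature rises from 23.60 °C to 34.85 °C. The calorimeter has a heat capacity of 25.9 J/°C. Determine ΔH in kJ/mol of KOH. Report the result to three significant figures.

|ΔT| = |34.85 − 23.60| = 11.25 °C
|q_surr| = (161.2 × 3.88 + 25.9) × 11.25 = 651.356 × 11.25 = 7328 J
n(KOH) = 8.16 / 56.11 = 0.1454 mol
Temperature rose, so q_rxn = −|q_surr| = -7.328 kJ
ΔH = q_rxn / n = -50.40 kJ/mol

ΔH = -50.4 kJ/mol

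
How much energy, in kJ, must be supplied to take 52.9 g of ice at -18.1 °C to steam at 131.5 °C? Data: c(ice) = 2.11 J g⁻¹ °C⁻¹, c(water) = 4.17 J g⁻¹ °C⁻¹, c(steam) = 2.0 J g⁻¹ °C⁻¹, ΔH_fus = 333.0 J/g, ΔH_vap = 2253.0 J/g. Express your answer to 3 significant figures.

q = 164 kJ

q1 (heat ice -18.1→0.0 °C): 52.9 × 2.11 × 18.1 = 2020 J
q2 (melt at 0 °C): 52.9 × 333.0 = 17616 J
q3 (heat water 0.0→100.0 °C): 52.9 × 4.17 × 100.0 = 22059 J
q4 (vaporize at 100 °C): 52.9 × 2253.0 = 119184 J
q5 (heat steam 100.0→131.5 °C): 52.9 × 2.0 × 31.5 = 3333 J
Total: 2020 + 17616 + 22059 + 119184 + 3333 = 164212 J = 164 kJ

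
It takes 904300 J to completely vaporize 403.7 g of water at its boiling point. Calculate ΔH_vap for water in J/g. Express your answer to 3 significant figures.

ΔH_vap = 2240 J/g

ΔH_vap = q / m = 904300 / 403.7 = 2240 J/g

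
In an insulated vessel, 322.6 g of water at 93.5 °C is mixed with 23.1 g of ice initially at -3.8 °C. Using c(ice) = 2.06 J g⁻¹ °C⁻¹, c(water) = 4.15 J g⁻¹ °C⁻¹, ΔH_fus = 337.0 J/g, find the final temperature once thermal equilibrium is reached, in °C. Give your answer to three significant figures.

T_f = 81.7 °C

Heat to bring ice to 0 °C and melt it: q₁ = 23.1×2.06×3.8 + 23.1×337.0 = 7965.5 J
Heat the water can supply cooling to 0 °C: 322.6×4.15×93.5 = 125177 J > q₁, so all ice melts.
Energy balance: 322.6×4.15×(93.5 − T) = 7965.5 + 23.1×4.15×(T − 0)
1338.79(93.5 − T) = 7965.5 + 95.865 T
125177 − 7965.5 = 1434.655 T
T = 117211.5 / 1434.655 = 81.70 °C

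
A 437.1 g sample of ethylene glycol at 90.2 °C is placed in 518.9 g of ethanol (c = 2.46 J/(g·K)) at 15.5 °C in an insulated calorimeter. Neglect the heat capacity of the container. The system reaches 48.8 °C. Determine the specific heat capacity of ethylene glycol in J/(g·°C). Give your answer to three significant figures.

q_gained = (518.9 × 2.46) × (48.8 − 15.5) = 42510 J
q_lost = 437.1 × c × (90.2 − 48.8) = 18095.94 c
Set equal: c = 42510 / 18095.94 = 2.35 J/(g·°C)

c = 2.35 J/(g·°C)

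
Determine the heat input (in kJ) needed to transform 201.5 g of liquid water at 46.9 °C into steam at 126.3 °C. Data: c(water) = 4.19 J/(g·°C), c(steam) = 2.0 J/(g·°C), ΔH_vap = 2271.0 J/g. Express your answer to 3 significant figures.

q1 (heat water 46.9→100.0 °C): 201.5 × 4.19 × 53.1 = 44832 J
q2 (vaporize at 100 °C): 201.5 × 2271.0 = 457607 J
q3 (heat steam 100.0→126.3 °C): 201.5 × 2.0 × 26.3 = 10599 J
Total: 44832 + 457607 + 10599 = 513038 J = 513 kJ

q = 513 kJ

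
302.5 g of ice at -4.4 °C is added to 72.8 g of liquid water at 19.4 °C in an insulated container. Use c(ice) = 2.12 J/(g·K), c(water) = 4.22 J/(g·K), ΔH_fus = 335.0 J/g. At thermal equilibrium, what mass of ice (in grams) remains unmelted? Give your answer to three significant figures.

m_ice remaining = 293 g

Heat to warm all ice to 0 °C: 302.5×2.12×4.4 = 2821.7 J
Heat released by water cooling to 0 °C: 72.8×4.22×19.4 = 5960.0 J
5960.0 J < 2821.7 + 302.5×335.0 = 104159.2 J, so not all ice melts; final T = 0 °C.
Heat left for melting: 5960.0 − 2821.7 = 3138.3 J
Mass melted = 3138.3 / 335.0 = 9.368 g
Ice remaining = 302.5 − 9.368 = 293.132 g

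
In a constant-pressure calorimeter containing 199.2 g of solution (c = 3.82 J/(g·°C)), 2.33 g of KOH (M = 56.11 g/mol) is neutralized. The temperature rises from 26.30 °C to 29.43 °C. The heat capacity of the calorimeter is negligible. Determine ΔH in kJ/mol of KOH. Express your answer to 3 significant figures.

ΔH = -57.4 kJ/mol

|ΔT| = |29.43 − 26.30| = 3.13 °C
|q_surr| = (199.2 × 3.82) × 3.13 = 760.944 × 3.13 = 2382 J
n(KOH) = 2.33 / 56.11 = 0.04153 mol
Temperature rose, so q_rxn = −|q_surr| = -2.382 kJ
ΔH = q_rxn / n = -57.36 kJ/mol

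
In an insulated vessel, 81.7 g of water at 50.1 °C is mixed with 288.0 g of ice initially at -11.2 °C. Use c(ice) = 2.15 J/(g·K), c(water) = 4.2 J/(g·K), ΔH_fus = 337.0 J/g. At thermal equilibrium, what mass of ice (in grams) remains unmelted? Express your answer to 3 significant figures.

Heat to warm all ice to 0 °C: 288.0×2.15×11.2 = 6935.0 J
Heat released by water cooling to 0 °C: 81.7×4.2×50.1 = 17191 J
17191 J < 6935.0 + 288.0×337.0 = 103991.0 J, so not all ice melts; final T = 0 °C.
Heat left for melting: 17191 − 6935.0 = 10256.0 J
Mass melted = 10256.0 / 337.0 = 30.43 g
Ice remaining = 288.0 − 30.43 = 257.57 g

m_ice remaining = 258 g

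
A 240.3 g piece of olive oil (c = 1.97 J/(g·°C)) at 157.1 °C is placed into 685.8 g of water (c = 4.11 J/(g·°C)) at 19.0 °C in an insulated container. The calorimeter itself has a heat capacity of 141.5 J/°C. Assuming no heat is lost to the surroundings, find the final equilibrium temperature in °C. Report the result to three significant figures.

T_f = 38.0 °C

Heat lost by olive oil = heat gained by water + calorimeter.
(240.3)(1.97)(157.1 − T) = [(685.8)(4.11) + 141.5](T − 19.0)
473.391 (157.1 − T) = 2960.138 (T − 19.0)
74370 − 473.391 T = 2960.138 T − 56243
130613 = 3433.529 T
T = 38.04 °C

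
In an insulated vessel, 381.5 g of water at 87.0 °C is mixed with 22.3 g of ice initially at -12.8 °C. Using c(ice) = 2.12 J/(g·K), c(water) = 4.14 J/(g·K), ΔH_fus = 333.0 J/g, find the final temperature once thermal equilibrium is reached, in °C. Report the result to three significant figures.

Heat to bring ice to 0 °C and melt it: q₁ = 22.3×2.12×12.8 + 22.3×333.0 = 8031.0 J
Heat the water can supply cooling to 0 °C: 381.5×4.14×87.0 = 137409 J > q₁, so all ice melts.
Energy balance: 381.5×4.14×(87.0 − T) = 8031.0 + 22.3×4.14×(T − 0)
1579.41(87.0 − T) = 8031.0 + 92.322 T
137409 − 8031.0 = 1671.732 T
T = 129378.0 / 1671.732 = 77.39 °C

T_f = 77.4 °C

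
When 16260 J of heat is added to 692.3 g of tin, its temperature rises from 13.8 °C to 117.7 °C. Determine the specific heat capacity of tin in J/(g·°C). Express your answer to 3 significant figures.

c = q / (m ΔT) = 16260 / (692.3 × 103.9)
c = 16260 / 71929.97 = 0.226 J/(g·°C)

c = 0.226 J/(g·°C)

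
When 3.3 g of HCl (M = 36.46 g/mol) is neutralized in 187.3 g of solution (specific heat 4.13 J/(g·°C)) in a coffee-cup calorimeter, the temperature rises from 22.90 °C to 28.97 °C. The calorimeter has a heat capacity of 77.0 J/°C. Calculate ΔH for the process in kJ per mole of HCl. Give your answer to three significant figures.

|ΔT| = |28.97 − 22.90| = 6.07 °C
|q_surr| = (187.3 × 4.13 + 77.0) × 6.07 = 850.549 × 6.07 = 5163 J
n(HCl) = 3.3 / 36.46 = 0.09051 mol
Temperature rose, so q_rxn = −|q_surr| = -5.163 kJ
ΔH = q_rxn / n = -57.04 kJ/mol

ΔH = -57.0 kJ/mol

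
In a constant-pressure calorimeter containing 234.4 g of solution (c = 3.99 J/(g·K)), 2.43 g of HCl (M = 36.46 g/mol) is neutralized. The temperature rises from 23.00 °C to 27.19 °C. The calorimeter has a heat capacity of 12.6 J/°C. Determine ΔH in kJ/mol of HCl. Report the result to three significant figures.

|ΔT| = |27.19 − 23.00| = 4.19 °C
|q_surr| = (234.4 × 3.99 + 12.6) × 4.19 = 947.856 × 4.19 = 3972 J
n(HCl) = 2.43 / 36.46 = 0.06665 mol
Temperature rose, so q_rxn = −|q_surr| = -3.972 kJ
ΔH = q_rxn / n = -59.59 kJ/mol

ΔH = -59.6 kJ/mol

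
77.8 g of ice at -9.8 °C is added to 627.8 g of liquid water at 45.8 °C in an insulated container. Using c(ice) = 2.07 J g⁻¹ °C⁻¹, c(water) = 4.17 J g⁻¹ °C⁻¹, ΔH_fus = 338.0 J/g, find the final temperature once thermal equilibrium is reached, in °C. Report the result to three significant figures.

T_f = 31.3 °C

Heat to bring ice to 0 °C and melt it: q₁ = 77.8×2.07×9.8 + 77.8×338.0 = 27875 J
Heat the water can supply cooling to 0 °C: 627.8×4.17×45.8 = 119901 J > q₁, so all ice melts.
Energy balance: 627.8×4.17×(45.8 − T) = 27875 + 77.8×4.17×(T − 0)
2617.926(45.8 − T) = 27875 + 324.426 T
119901 − 27875 = 2942.352 T
T = 92026 / 2942.352 = 31.28 °C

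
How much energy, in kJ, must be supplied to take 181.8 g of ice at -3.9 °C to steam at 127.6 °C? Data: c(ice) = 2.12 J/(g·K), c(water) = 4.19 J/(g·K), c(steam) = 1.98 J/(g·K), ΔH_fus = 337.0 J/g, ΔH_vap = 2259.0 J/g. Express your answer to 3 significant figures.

q = 560 kJ

q1 (heat ice -3.9→0.0 °C): 181.8 × 2.12 × 3.9 = 1503 J
q2 (melt at 0 °C): 181.8 × 337.0 = 61267 J
q3 (heat water 0.0→100.0 °C): 181.8 × 4.19 × 100.0 = 76174 J
q4 (vaporize at 100 °C): 181.8 × 2259.0 = 410686 J
q5 (heat steam 100.0→127.6 °C): 181.8 × 1.98 × 27.6 = 9935 J
Total: 1503 + 61267 + 76174 + 410686 + 9935 = 559565 J = 560 kJ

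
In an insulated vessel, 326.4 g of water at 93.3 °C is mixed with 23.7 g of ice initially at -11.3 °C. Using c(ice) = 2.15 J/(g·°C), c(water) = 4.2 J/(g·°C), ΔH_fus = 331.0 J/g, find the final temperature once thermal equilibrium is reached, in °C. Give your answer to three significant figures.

Heat to bring ice to 0 °C and melt it: q₁ = 23.7×2.15×11.3 + 23.7×331.0 = 8420.5 J
Heat the water can supply cooling to 0 °C: 326.4×4.2×93.3 = 127903 J > q₁, so all ice melts.
Energy balance: 326.4×4.2×(93.3 − T) = 8420.5 + 23.7×4.2×(T − 0)
1370.88(93.3 − T) = 8420.5 + 99.54 T
127903 − 8420.5 = 1470.42 T
T = 119482.5 / 1470.42 = 81.26 °C

T_f = 81.3 °C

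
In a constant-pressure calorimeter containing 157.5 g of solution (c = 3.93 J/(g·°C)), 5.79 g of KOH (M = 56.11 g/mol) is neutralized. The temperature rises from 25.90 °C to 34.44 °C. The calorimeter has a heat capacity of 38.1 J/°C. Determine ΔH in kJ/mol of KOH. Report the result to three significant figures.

|ΔT| = |34.44 − 25.90| = 8.54 °C
|q_surr| = (157.5 × 3.93 + 38.1) × 8.54 = 657.075 × 8.54 = 5611 J
n(KOH) = 5.79 / 56.11 = 0.1032 mol
Temperature rose, so q_rxn = −|q_surr| = -5.611 kJ
ΔH = q_rxn / n = -54.37 kJ/mol

ΔH = -54.4 kJ/mol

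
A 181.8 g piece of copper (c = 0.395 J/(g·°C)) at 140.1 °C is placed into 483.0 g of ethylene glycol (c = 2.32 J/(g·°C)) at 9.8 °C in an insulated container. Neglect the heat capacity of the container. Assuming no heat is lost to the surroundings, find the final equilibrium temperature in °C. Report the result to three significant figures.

Heat lost by copper = heat gained by ethylene glycol.
(181.8)(0.395)(140.1 − T) = (483.0)(2.32)(T − 9.8)
71.811 (140.1 − T) = 1120.56 (T − 9.8)
10061 − 71.811 T = 1120.56 T − 10981
21042 = 1192.371 T
T = 17.647 °C

T_f = 17.6 °C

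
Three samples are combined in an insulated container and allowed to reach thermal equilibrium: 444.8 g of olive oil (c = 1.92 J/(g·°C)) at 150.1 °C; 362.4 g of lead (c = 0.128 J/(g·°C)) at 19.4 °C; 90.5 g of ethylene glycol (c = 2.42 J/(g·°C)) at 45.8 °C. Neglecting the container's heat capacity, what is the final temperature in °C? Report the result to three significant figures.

T_f = 124 °C

Σ mᵢcᵢ(T − Tᵢ) = 0  ⇒  T = Σ mᵢcᵢTᵢ / Σ mᵢcᵢ
Σ mᵢcᵢ = 444.8×1.92 + 362.4×0.128 + 90.5×2.42 = 1119.4132
Σ mᵢcᵢTᵢ = 854.016×150.1 + 46.3872×19.4 + 219.01×45.8 = 139120
T = 139120 / 1119.4132 = 124.3 °C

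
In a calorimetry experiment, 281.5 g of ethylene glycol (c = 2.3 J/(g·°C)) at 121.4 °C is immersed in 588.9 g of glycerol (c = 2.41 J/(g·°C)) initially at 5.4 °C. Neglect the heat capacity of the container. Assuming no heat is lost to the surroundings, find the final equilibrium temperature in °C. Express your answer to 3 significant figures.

Heat lost by ethylene glycol = heat gained by glycerol.
(281.5)(2.3)(121.4 − T) = (588.9)(2.41)(T − 5.4)
647.45 (121.4 − T) = 1419.249 (T − 5.4)
78600 − 647.45 T = 1419.249 T − 7663.9
86263.9 = 2066.699 T
T = 41.74 °C

T_f = 41.7 °C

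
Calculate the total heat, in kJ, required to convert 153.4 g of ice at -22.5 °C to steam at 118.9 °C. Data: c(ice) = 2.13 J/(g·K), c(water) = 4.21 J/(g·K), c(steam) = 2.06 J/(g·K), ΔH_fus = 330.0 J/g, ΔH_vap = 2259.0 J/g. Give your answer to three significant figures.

q = 475 kJ

q1 (heat ice -22.5→0.0 °C): 153.4 × 2.13 × 22.5 = 7352 J
q2 (melt at 0 °C): 153.4 × 330.0 = 50622 J
q3 (heat water 0.0→100.0 °C): 153.4 × 4.21 × 100.0 = 64581 J
q4 (vaporize at 100 °C): 153.4 × 2259.0 = 346531 J
q5 (heat steam 100.0→118.9 °C): 153.4 × 2.06 × 18.9 = 5972 J
Total: 7352 + 50622 + 64581 + 346531 + 5972 = 475058 J = 475 kJ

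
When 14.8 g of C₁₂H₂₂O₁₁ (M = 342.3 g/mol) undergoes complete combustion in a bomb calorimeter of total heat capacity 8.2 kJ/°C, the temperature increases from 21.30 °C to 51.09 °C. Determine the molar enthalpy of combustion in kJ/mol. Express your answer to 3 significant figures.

ΔH = -5650 kJ/mol

ΔT = 51.09 − 21.30 = 29.79 °C
q_cal = C_cal × ΔT = 8.2 × 29.79 = 244.278 kJ
n = 14.8 / 342.3 = 0.04324 mol
q_rxn = −q_cal = -244.278 kJ
ΔH = -244.278 / 0.04324 = -5649 kJ/mol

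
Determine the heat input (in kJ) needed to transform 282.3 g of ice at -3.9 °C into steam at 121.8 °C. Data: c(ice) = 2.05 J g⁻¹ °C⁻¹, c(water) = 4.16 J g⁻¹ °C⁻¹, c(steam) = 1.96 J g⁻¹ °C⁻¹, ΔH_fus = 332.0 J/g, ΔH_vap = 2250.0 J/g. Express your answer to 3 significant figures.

q = 861 kJ

q1 (heat ice -3.9→0.0 °C): 282.3 × 2.05 × 3.9 = 2257 J
q2 (melt at 0 °C): 282.3 × 332.0 = 93724 J
q3 (heat water 0.0→100.0 °C): 282.3 × 4.16 × 100.0 = 117437 J
q4 (vaporize at 100 °C): 282.3 × 2250.0 = 635175 J
q5 (heat steam 100.0→121.8 °C): 282.3 × 1.96 × 21.8 = 12062 J
Total: 2257 + 93724 + 117437 + 635175 + 12062 = 860655 J = 861 kJ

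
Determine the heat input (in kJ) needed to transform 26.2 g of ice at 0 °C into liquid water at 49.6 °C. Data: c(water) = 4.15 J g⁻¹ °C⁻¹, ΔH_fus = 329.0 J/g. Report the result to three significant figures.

q1 (melt at 0 °C): 26.2 × 329.0 = 8620 J
q2 (heat water 0.0→49.6 °C): 26.2 × 4.15 × 49.6 = 5393 J
Total: 8620 + 5393 = 14013 J = 14.0 kJ

q = 14.0 kJ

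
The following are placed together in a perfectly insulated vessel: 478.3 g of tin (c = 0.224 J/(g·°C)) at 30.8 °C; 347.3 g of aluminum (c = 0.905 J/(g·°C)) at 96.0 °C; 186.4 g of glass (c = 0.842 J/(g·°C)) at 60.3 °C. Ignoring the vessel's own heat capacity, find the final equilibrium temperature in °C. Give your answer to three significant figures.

T_f = 74.2 °C

Σ mᵢcᵢ(T − Tᵢ) = 0  ⇒  T = Σ mᵢcᵢTᵢ / Σ mᵢcᵢ
Σ mᵢcᵢ = 478.3×0.224 + 347.3×0.905 + 186.4×0.842 = 578.3945
Σ mᵢcᵢTᵢ = 107.1392×30.8 + 314.3065×96.0 + 156.9488×60.3 = 42937
T = 42937 / 578.3945 = 74.23 °C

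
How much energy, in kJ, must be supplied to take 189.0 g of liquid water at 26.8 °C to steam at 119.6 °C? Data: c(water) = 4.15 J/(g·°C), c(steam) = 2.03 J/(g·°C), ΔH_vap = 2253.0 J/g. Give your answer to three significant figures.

q = 491 kJ

q1 (heat water 26.8→100.0 °C): 189.0 × 4.15 × 73.2 = 57414 J
q2 (vaporize at 100 °C): 189.0 × 2253.0 = 425817 J
q3 (heat steam 100.0→119.6 °C): 189.0 × 2.03 × 19.6 = 7520 J
Total: 57414 + 425817 + 7520 = 490751 J = 491 kJ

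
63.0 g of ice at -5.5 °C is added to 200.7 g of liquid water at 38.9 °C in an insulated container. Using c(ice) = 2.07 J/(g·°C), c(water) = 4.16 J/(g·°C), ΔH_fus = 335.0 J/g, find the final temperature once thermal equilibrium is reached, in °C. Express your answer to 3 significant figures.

Heat to bring ice to 0 °C and melt it: q₁ = 63.0×2.07×5.5 + 63.0×335.0 = 21822 J
Heat the water can supply cooling to 0 °C: 200.7×4.16×38.9 = 32478.1 J > q₁, so all ice melts.
Energy balance: 200.7×4.16×(38.9 − T) = 21822 + 63.0×4.16×(T − 0)
834.912(38.9 − T) = 21822 + 262.08 T
32478.1 − 21822 = 1096.992 T
T = 10656.1 / 1096.992 = 9.714 °C

T_f = 9.71 °C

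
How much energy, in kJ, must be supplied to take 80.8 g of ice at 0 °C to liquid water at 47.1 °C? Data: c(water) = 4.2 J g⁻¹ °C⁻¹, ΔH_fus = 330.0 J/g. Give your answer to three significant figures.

q1 (melt at 0 °C): 80.8 × 330.0 = 26664 J
q2 (heat water 0.0→47.1 °C): 80.8 × 4.2 × 47.1 = 15984 J
Total: 26664 + 15984 = 42648 J = 42.6 kJ

q = 42.6 kJ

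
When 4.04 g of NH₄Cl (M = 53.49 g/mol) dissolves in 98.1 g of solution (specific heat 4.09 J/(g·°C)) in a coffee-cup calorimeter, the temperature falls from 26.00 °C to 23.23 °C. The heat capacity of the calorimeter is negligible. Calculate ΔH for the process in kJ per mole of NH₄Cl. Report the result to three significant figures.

ΔH = 14.7 kJ/mol

|ΔT| = |23.23 − 26.00| = 2.77 °C
|q_surr| = (98.1 × 4.09) × 2.77 = 401.229 × 2.77 = 1111 J
n(NH₄Cl) = 4.04 / 53.49 = 0.07553 mol
Temperature fell, so q_rxn = +|q_surr| = 1.111 kJ
ΔH = q_rxn / n = 14.71 kJ/mol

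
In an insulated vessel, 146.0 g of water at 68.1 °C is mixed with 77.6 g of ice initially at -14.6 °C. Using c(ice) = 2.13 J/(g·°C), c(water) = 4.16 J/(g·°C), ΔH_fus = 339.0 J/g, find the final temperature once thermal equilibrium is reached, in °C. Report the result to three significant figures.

T_f = 13.6 °C

Heat to bring ice to 0 °C and melt it: q₁ = 77.6×2.13×14.6 + 77.6×339.0 = 28720 J
Heat the water can supply cooling to 0 °C: 146.0×4.16×68.1 = 41361.2 J > q₁, so all ice melts.
Energy balance: 146.0×4.16×(68.1 − T) = 28720 + 77.6×4.16×(T − 0)
607.36(68.1 − T) = 28720 + 322.816 T
41361.2 − 28720 = 930.176 T
T = 12641.2 / 930.176 = 13.59 °C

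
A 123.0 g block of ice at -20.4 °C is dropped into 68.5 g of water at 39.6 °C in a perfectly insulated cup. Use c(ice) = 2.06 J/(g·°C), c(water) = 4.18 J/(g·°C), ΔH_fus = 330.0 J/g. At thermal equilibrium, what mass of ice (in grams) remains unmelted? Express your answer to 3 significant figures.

Heat to warm all ice to 0 °C: 123.0×2.06×20.4 = 5169.0 J
Heat released by water cooling to 0 °C: 68.5×4.18×39.6 = 11339 J
11339 J < 5169.0 + 123.0×330.0 = 45759.0 J, so not all ice melts; final T = 0 °C.
Heat left for melting: 11339 − 5169.0 = 6170.0 J
Mass melted = 6170.0 / 330.0 = 18.70 g
Ice remaining = 123.0 − 18.70 = 104.30 g

m_ice remaining = 104 g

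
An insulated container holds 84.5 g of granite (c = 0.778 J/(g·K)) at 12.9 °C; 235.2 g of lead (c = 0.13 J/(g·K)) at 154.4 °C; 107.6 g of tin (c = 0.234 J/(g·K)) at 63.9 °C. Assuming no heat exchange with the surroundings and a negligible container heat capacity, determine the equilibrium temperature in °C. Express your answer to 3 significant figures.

Σ mᵢcᵢ(T − Tᵢ) = 0  ⇒  T = Σ mᵢcᵢTᵢ / Σ mᵢcᵢ
Σ mᵢcᵢ = 84.5×0.778 + 235.2×0.13 + 107.6×0.234 = 121.4954
Σ mᵢcᵢTᵢ = 65.741×12.9 + 30.576×154.4 + 25.1784×63.9 = 7177.9
T = 7177.9 / 121.4954 = 59.08 °C

T_f = 59.1 °C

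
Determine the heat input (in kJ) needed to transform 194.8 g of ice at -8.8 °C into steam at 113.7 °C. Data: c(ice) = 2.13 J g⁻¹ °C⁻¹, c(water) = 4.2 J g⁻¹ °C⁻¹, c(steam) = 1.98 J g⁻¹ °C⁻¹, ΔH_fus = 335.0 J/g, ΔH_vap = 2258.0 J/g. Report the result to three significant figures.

q = 596 kJ

q1 (heat ice -8.8→0.0 °C): 194.8 × 2.13 × 8.8 = 3651 J
q2 (melt at 0 °C): 194.8 × 335.0 = 65258 J
q3 (heat water 0.0→100.0 °C): 194.8 × 4.2 × 100.0 = 81816 J
q4 (vaporize at 100 °C): 194.8 × 2258.0 = 439858 J
q5 (heat steam 100.0→113.7 °C): 194.8 × 1.98 × 13.7 = 5284 J
Total: 3651 + 65258 + 81816 + 439858 + 5284 = 595867 J = 596 kJ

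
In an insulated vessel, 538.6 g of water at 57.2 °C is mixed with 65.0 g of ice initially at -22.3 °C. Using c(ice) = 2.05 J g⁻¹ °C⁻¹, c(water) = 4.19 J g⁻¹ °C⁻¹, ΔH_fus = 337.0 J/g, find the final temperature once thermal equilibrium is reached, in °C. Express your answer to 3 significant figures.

T_f = 41.2 °C

Heat to bring ice to 0 °C and melt it: q₁ = 65.0×2.05×22.3 + 65.0×337.0 = 24876 J
Heat the water can supply cooling to 0 °C: 538.6×4.19×57.2 = 129085 J > q₁, so all ice melts.
Energy balance: 538.6×4.19×(57.2 − T) = 24876 + 65.0×4.19×(T − 0)
2256.734(57.2 − T) = 24876 + 272.35 T
129085 − 24876 = 2529.084 T
T = 104209 / 2529.084 = 41.20 °C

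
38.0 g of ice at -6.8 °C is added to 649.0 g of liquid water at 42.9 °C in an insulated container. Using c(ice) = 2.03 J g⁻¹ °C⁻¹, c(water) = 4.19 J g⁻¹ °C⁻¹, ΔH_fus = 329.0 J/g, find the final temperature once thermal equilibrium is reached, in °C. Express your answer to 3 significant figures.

Heat to bring ice to 0 °C and melt it: q₁ = 38.0×2.03×6.8 + 38.0×329.0 = 13027 J
Heat the water can supply cooling to 0 °C: 649.0×4.19×42.9 = 116658 J > q₁, so all ice melts.
Energy balance: 649.0×4.19×(42.9 − T) = 13027 + 38.0×4.19×(T − 0)
2719.31(42.9 − T) = 13027 + 159.22 T
116658 − 13027 = 2878.53 T
T = 103631 / 2878.53 = 36.00 °C

T_f = 36.0 °C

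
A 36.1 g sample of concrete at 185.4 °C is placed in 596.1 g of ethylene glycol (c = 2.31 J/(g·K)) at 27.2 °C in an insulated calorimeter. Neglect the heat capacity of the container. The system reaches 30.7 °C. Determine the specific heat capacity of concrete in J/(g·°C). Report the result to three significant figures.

q_gained = (596.1 × 2.31) × (30.7 − 27.2) = 4819 J
q_lost = 36.1 × c × (185.4 − 30.7) = 5584.67 c
Set equal: c = 4819 / 5584.67 = 0.863 J/(g·°C)

c = 0.863 J/(g·°C)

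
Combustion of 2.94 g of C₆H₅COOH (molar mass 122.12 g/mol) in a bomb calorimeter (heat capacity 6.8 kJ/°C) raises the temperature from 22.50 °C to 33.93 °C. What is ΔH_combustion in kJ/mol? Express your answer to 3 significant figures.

ΔT = 33.93 − 22.50 = 11.43 °C
q_cal = C_cal × ΔT = 6.8 × 11.43 = 77.724 kJ
n = 2.94 / 122.12 = 0.02407 mol
q_rxn = −q_cal = -77.724 kJ
ΔH = -77.724 / 0.02407 = -3229 kJ/mol

ΔH = -3230 kJ/mol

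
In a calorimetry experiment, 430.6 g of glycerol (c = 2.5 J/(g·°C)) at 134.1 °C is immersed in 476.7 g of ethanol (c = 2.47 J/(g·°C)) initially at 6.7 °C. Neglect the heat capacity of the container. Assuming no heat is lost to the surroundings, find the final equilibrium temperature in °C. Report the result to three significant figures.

T_f = 67.5 °C

Heat lost by glycerol = heat gained by ethanol.
(430.6)(2.5)(134.1 − T) = (476.7)(2.47)(T − 6.7)
1076.5 (134.1 − T) = 1177.449 (T − 6.7)
144360 − 1076.5 T = 1177.449 T − 7888.9
152248.9 = 2253.949 T
T = 67.548 °C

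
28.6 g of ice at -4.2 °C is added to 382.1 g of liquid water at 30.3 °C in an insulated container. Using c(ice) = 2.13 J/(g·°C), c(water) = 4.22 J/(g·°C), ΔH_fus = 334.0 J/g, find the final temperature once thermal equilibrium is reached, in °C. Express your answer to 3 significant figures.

T_f = 22.5 °C

Heat to bring ice to 0 °C and melt it: q₁ = 28.6×2.13×4.2 + 28.6×334.0 = 9808.3 J
Heat the water can supply cooling to 0 °C: 382.1×4.22×30.3 = 48857.6 J > q₁, so all ice melts.
Energy balance: 382.1×4.22×(30.3 − T) = 9808.3 + 28.6×4.22×(T − 0)
1612.462(30.3 − T) = 9808.3 + 120.692 T
48857.6 − 9808.3 = 1733.154 T
T = 39049.3 / 1733.154 = 22.53 °C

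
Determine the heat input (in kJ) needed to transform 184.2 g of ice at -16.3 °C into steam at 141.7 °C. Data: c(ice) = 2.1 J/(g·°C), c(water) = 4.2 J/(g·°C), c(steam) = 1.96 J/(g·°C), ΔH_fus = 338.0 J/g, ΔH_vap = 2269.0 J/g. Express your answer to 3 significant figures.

q1 (heat ice -16.3→0.0 °C): 184.2 × 2.1 × 16.3 = 6305 J
q2 (melt at 0 °C): 184.2 × 338.0 = 62260 J
q3 (heat water 0.0→100.0 °C): 184.2 × 4.2 × 100.0 = 77364 J
q4 (vaporize at 100 °C): 184.2 × 2269.0 = 417950 J
q5 (heat steam 100.0→141.7 °C): 184.2 × 1.96 × 41.7 = 15055 J
Total: 6305 + 62260 + 77364 + 417950 + 15055 = 578934 J = 579 kJ

q = 579 kJ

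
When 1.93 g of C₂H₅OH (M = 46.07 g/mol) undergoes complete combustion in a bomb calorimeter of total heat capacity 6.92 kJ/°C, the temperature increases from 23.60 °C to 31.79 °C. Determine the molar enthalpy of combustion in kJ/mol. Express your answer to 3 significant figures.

ΔH = -1350 kJ/mol

ΔT = 31.79 − 23.60 = 8.19 °C
q_cal = C_cal × ΔT = 6.92 × 8.19 = 56.6748 kJ
n = 1.93 / 46.07 = 0.04189 mol
q_rxn = −q_cal = -56.6748 kJ
ΔH = -56.6748 / 0.04189 = -1353 kJ/mol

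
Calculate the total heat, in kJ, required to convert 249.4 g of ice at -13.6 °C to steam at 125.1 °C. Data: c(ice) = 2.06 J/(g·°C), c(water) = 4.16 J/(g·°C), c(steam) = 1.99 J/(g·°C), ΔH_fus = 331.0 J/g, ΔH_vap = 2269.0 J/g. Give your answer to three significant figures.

q1 (heat ice -13.6→0.0 °C): 249.4 × 2.06 × 13.6 = 6987 J
q2 (melt at 0 °C): 249.4 × 331.0 = 82551 J
q3 (heat water 0.0→100.0 °C): 249.4 × 4.16 × 100.0 = 103750 J
q4 (vaporize at 100 °C): 249.4 × 2269.0 = 565889 J
q5 (heat steam 100.0→125.1 °C): 249.4 × 1.99 × 25.1 = 12457 J
Total: 6987 + 82551 + 103750 + 565889 + 12457 = 771634 J = 772 kJ

q = 772 kJ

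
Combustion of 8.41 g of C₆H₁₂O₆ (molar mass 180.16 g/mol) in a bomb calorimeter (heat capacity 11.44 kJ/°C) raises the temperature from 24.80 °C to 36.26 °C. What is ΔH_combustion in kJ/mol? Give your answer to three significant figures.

ΔH = -2810 kJ/mol

ΔT = 36.26 − 24.80 = 11.46 °C
q_cal = C_cal × ΔT = 11.44 × 11.46 = 131.1024 kJ
n = 8.41 / 180.16 = 0.04668 mol
q_rxn = −q_cal = -131.1024 kJ
ΔH = -131.1024 / 0.04668 = -2809 kJ/mol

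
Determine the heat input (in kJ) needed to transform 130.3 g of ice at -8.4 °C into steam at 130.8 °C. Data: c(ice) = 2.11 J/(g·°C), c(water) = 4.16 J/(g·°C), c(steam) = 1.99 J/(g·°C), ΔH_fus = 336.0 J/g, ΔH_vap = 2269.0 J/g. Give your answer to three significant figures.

q = 404 kJ

q1 (heat ice -8.4→0.0 °C): 130.3 × 2.11 × 8.4 = 2309 J
q2 (melt at 0 °C): 130.3 × 336.0 = 43781 J
q3 (heat water 0.0→100.0 °C): 130.3 × 4.16 × 100.0 = 54205 J
q4 (vaporize at 100 °C): 130.3 × 2269.0 = 295651 J
q5 (heat steam 100.0→130.8 °C): 130.3 × 1.99 × 30.8 = 7986 J
Total: 2309 + 43781 + 54205 + 295651 + 7986 = 403932 J = 404 kJ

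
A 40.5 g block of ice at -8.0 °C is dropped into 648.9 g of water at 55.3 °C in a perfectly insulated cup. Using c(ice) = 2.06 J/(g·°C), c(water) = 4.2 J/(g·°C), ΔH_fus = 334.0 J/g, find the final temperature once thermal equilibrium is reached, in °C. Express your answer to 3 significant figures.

Heat to bring ice to 0 °C and melt it: q₁ = 40.5×2.06×8.0 + 40.5×334.0 = 14194 J
Heat the water can supply cooling to 0 °C: 648.9×4.2×55.3 = 150714 J > q₁, so all ice melts.
Energy balance: 648.9×4.2×(55.3 − T) = 14194 + 40.5×4.2×(T − 0)
2725.38(55.3 − T) = 14194 + 170.1 T
150714 − 14194 = 2895.48 T
T = 136520 / 2895.48 = 47.149 °C

T_f = 47.1 °C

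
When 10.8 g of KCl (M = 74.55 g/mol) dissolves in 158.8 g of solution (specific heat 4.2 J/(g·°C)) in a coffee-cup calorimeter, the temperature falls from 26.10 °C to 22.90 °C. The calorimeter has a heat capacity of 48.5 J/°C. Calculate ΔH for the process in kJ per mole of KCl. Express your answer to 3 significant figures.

|ΔT| = |22.90 − 26.10| = 3.20 °C
|q_surr| = (158.8 × 4.2 + 48.5) × 3.20 = 715.46 × 3.20 = 2289 J
n(KCl) = 10.8 / 74.55 = 0.1449 mol
Temperature fell, so q_rxn = +|q_surr| = 2.289 kJ
ΔH = q_rxn / n = 15.80 kJ/mol

ΔH = 15.8 kJ/mol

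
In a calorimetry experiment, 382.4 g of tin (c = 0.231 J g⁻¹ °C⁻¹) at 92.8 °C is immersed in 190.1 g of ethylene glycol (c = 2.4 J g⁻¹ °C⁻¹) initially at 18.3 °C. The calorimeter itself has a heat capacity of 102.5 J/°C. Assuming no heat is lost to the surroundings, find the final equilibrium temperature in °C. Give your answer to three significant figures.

T_f = 28.5 °C

Heat lost by tin = heat gained by ethylene glycol + calorimeter.
(382.4)(0.231)(92.8 − T) = [(190.1)(2.4) + 102.5](T − 18.3)
88.3344 (92.8 − T) = 558.74 (T − 18.3)
8197.4 − 88.3344 T = 558.74 T − 10225
18422.4 = 647.0744 T
T = 28.47 °C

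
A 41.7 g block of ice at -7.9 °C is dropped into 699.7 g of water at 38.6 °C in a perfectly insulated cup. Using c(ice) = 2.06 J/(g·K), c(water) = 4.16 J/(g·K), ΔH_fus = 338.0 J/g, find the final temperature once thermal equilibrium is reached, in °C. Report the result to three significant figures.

Heat to bring ice to 0 °C and melt it: q₁ = 41.7×2.06×7.9 + 41.7×338.0 = 14773 J
Heat the water can supply cooling to 0 °C: 699.7×4.16×38.6 = 112355 J > q₁, so all ice melts.
Energy balance: 699.7×4.16×(38.6 − T) = 14773 + 41.7×4.16×(T − 0)
2910.752(38.6 − T) = 14773 + 173.472 T
112355 − 14773 = 3084.224 T
T = 97582 / 3084.224 = 31.64 °C

T_f = 31.6 °C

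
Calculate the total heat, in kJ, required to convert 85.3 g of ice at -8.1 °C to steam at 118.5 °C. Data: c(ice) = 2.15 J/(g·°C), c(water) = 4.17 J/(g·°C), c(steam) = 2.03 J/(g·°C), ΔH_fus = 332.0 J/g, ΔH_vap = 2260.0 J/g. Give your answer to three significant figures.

q1 (heat ice -8.1→0.0 °C): 85.3 × 2.15 × 8.1 = 1485 J
q2 (melt at 0 °C): 85.3 × 332.0 = 28320 J
q3 (heat water 0.0→100.0 °C): 85.3 × 4.17 × 100.0 = 35570 J
q4 (vaporize at 100 °C): 85.3 × 2260.0 = 192778 J
q5 (heat steam 100.0→118.5 °C): 85.3 × 2.03 × 18.5 = 3203 J
Total: 1485 + 28320 + 35570 + 192778 + 3203 = 261356 J = 261 kJ

q = 261 kJ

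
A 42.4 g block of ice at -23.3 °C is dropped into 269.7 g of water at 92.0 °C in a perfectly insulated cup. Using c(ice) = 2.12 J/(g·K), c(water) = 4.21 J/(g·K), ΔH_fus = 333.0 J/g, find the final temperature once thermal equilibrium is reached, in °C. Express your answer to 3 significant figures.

T_f = 67.2 °C

Heat to bring ice to 0 °C and melt it: q₁ = 42.4×2.12×23.3 + 42.4×333.0 = 16214 J
Heat the water can supply cooling to 0 °C: 269.7×4.21×92.0 = 104460 J > q₁, so all ice melts.
Energy balance: 269.7×4.21×(92.0 − T) = 16214 + 42.4×4.21×(T − 0)
1135.437(92.0 − T) = 16214 + 178.504 T
104460 − 16214 = 1313.941 T
T = 88246 / 1313.941 = 67.16 °C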